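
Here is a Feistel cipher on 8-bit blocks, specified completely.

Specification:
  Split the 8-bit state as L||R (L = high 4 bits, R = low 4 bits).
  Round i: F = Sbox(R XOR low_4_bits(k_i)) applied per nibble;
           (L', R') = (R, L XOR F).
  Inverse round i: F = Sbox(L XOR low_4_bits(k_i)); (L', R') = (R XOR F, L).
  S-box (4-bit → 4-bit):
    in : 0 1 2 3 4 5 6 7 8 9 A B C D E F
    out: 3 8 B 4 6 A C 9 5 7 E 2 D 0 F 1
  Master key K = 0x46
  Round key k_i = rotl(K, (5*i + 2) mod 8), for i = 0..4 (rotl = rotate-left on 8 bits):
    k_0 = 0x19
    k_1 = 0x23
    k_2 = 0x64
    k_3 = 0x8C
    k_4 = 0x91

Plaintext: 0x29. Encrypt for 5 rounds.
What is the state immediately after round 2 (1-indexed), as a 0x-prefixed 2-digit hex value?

0x12

s_0 = plaintext = 0x29
s_1 = Round(s_0, k_0) = 0x91
s_2 = Round(s_1, k_1) = 0x12
s_3 = Round(s_2, k_2) = 0x2D
s_4 = Round(s_3, k_3) = 0xDA
s_5 = Round(s_4, k_4) = 0xAF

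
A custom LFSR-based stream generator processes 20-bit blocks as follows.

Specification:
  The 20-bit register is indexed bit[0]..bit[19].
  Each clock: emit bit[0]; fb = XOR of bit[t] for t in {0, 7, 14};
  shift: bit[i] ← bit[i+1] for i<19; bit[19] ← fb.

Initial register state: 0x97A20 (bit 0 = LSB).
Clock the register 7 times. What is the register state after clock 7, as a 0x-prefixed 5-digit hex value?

0x632F4

reg_0 = 0x97A20
clock 1: out=0, reg = 0xCBD10
clock 2: out=0, reg = 0x65E88
clock 3: out=0, reg = 0x32F44
clock 4: out=0, reg = 0x197A2
clock 5: out=0, reg = 0x8CBD1
clock 6: out=1, reg = 0xC65E8
clock 7: out=0, reg = 0x632F4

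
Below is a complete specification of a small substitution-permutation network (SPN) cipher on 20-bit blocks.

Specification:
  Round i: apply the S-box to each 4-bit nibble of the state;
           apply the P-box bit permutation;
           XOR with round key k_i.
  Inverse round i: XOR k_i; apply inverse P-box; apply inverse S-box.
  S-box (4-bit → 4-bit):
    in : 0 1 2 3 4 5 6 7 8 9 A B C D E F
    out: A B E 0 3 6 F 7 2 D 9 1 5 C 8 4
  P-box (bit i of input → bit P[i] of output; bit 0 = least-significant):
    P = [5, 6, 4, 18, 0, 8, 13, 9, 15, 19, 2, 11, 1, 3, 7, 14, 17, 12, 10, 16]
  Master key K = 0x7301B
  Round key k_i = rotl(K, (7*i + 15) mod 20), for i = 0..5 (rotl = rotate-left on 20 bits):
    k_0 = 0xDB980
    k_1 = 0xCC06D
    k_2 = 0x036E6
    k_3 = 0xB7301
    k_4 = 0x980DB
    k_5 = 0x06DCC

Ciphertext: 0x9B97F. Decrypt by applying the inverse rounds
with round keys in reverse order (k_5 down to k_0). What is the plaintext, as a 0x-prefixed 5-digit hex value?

s_0 = ciphertext = 0x9B97F
s_1 = InvRound(s_0, k_5) = 0x294BC
s_2 = InvRound(s_1, k_4) = 0x6B5B4
s_3 = InvRound(s_2, k_3) = 0xDD7A9
s_4 = InvRound(s_3, k_2) = 0xE1770
s_5 = InvRound(s_4, k_1) = 0x70C1F
s_6 = InvRound(s_5, k_0) = 0x7777F

0x7777F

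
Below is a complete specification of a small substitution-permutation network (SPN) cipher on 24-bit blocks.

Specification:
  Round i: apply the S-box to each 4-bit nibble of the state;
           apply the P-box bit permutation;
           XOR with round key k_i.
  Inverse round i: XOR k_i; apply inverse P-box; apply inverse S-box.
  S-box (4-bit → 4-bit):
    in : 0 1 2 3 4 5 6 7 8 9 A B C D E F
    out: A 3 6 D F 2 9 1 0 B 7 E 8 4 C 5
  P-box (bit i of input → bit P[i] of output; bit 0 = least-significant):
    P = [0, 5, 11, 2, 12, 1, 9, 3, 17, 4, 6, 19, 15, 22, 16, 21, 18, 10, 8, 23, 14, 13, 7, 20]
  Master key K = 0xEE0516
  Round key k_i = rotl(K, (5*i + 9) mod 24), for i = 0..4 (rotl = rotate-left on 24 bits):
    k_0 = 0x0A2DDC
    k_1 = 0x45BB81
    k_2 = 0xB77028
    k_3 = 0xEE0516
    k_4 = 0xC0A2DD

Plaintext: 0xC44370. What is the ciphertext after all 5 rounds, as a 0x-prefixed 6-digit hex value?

s_0 = plaintext = 0xC44370
s_1 = Round(s_0, k_0) = 0xF5B8B8
s_2 = Round(s_1, k_1) = 0x24FD0B
s_3 = Round(s_2, k_2) = 0x32DDC6
s_4 = Round(s_3, k_3) = 0xFF40DB
s_5 = Round(s_4, k_4) = 0xAD6969

0xAD6969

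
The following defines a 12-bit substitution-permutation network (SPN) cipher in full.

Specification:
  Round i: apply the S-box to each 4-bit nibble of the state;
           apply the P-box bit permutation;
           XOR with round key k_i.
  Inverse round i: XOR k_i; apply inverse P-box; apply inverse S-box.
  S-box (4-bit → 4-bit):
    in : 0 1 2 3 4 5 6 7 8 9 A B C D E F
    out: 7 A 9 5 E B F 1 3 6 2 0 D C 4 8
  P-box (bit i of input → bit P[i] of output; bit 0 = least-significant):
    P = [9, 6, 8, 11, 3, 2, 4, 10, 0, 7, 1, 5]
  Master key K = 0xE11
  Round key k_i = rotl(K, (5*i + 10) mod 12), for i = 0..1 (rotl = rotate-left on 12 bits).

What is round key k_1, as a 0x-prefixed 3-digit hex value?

K = 0xE11
k_0 = rotl(K, (5*0+10) mod 12) = rotl(K, 10) = 0x784
k_1 = rotl(K, (5*1+10) mod 12) = rotl(K, 3) = 0x08F

0x08F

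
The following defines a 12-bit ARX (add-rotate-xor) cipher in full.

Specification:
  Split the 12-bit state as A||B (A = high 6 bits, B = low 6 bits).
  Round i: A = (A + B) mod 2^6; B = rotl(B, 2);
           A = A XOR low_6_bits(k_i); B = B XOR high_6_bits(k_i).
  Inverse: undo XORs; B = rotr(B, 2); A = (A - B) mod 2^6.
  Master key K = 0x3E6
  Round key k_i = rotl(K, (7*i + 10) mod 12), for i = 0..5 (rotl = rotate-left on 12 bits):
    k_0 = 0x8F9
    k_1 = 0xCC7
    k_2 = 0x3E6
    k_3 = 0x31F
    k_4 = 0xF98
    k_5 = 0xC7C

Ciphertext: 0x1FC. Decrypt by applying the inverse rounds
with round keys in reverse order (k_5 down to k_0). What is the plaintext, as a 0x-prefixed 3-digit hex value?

0x14D

s_0 = ciphertext = 0x1FC
s_1 = InvRound(s_0, k_5) = 0xA13
s_2 = InvRound(s_1, k_4) = 0x55B
s_3 = InvRound(s_2, k_3) = 0x575
s_4 = InvRound(s_3, k_2) = 0x16E
s_5 = InvRound(s_4, k_1) = 0xAD7
s_6 = InvRound(s_5, k_0) = 0x14D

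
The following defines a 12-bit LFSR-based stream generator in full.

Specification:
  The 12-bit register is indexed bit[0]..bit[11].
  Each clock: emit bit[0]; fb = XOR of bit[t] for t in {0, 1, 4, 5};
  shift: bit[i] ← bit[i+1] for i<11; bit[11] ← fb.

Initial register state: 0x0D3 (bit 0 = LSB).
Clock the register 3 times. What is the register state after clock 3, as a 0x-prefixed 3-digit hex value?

reg_0 = 0x0D3
clock 1: out=1, reg = 0x869
clock 2: out=1, reg = 0x434
clock 3: out=0, reg = 0x21A

0x21A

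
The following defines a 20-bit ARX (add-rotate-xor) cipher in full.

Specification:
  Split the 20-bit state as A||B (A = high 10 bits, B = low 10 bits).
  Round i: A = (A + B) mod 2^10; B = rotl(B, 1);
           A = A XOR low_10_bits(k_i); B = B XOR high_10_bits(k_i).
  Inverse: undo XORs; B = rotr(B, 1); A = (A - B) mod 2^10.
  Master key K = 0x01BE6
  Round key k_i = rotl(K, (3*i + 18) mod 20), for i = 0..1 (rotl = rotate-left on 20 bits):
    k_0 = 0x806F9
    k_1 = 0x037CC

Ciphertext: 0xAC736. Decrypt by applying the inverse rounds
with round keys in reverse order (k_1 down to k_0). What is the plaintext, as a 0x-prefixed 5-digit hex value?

s_0 = ciphertext = 0xAC736
s_1 = InvRound(s_0, k_1) = 0x7839D
s_2 = InvRound(s_1, k_0) = 0x92CCE

0x92CCE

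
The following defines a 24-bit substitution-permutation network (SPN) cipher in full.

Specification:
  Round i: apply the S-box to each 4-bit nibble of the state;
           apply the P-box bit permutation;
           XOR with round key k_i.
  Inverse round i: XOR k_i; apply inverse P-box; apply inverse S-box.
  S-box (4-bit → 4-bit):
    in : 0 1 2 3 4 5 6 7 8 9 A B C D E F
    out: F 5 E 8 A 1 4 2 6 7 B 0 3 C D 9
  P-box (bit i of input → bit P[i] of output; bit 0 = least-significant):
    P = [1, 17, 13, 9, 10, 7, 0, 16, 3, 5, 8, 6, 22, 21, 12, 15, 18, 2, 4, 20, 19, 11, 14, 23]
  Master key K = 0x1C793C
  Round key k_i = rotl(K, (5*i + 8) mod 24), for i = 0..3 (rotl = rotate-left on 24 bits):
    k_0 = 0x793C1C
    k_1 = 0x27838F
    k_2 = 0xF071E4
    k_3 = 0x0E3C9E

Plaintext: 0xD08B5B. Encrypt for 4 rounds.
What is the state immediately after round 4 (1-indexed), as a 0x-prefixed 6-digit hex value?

0x49337C

s_0 = plaintext = 0xD08B5B
s_1 = Round(s_0, k_0) = 0xCD6808
s_2 = Round(s_1, k_1) = 0x3CBE3E
s_3 = Round(s_2, k_2) = 0x7552AA
s_4 = Round(s_3, k_3) = 0x49337C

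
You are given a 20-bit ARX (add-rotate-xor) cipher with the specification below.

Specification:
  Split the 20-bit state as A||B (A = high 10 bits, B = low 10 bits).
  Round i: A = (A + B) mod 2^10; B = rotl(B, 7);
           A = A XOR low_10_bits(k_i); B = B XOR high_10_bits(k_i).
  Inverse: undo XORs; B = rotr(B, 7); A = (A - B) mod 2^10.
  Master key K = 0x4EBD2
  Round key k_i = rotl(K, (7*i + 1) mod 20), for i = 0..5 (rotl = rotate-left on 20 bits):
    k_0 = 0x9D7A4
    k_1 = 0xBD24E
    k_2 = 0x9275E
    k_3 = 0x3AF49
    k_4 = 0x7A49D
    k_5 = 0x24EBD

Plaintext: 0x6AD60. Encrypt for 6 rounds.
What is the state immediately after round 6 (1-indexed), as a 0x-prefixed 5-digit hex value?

s_0 = plaintext = 0x6AD60
s_1 = Round(s_0, k_0) = 0x2BE59
s_2 = Round(s_1, k_1) = 0x51A3F
s_3 = Round(s_2, k_2) = 0x36D8E
s_4 = Round(s_3, k_3) = 0x483DA
s_5 = Round(s_4, k_4) = 0x19C92
s_6 = Round(s_5, k_5) = 0x91181

0x91181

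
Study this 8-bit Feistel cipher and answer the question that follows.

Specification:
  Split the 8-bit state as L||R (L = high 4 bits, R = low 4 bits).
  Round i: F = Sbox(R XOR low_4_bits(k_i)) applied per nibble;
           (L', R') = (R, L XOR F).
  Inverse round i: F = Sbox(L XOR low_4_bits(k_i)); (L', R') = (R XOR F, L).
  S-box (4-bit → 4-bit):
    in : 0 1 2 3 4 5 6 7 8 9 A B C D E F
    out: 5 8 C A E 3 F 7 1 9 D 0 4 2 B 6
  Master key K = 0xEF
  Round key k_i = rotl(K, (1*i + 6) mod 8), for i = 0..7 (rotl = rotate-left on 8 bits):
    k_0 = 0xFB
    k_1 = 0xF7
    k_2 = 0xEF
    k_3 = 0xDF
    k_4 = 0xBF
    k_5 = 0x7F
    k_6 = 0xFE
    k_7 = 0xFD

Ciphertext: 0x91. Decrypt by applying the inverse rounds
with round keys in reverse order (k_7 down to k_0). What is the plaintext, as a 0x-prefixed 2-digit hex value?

s_0 = ciphertext = 0x91
s_1 = InvRound(s_0, k_7) = 0xF9
s_2 = InvRound(s_1, k_6) = 0x1F
s_3 = InvRound(s_2, k_5) = 0x41
s_4 = InvRound(s_3, k_4) = 0x14
s_5 = InvRound(s_4, k_3) = 0xF1
s_6 = InvRound(s_5, k_2) = 0x4F
s_7 = InvRound(s_6, k_1) = 0x54
s_8 = InvRound(s_7, k_0) = 0xF5

0xF5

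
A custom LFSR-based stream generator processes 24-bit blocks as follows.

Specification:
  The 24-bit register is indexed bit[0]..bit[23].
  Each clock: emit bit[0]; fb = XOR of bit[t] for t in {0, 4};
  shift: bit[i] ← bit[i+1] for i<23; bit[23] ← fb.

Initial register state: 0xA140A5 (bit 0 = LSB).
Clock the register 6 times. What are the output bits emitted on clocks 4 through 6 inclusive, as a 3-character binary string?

reg_0 = 0xA140A5
clock 1: out=1, reg = 0xD0A052
clock 2: out=0, reg = 0xE85029
clock 3: out=1, reg = 0xF42814
clock 4: out=0, reg = 0xFA140A
clock 5: out=0, reg = 0x7D0A05
clock 6: out=1, reg = 0xBE8502

001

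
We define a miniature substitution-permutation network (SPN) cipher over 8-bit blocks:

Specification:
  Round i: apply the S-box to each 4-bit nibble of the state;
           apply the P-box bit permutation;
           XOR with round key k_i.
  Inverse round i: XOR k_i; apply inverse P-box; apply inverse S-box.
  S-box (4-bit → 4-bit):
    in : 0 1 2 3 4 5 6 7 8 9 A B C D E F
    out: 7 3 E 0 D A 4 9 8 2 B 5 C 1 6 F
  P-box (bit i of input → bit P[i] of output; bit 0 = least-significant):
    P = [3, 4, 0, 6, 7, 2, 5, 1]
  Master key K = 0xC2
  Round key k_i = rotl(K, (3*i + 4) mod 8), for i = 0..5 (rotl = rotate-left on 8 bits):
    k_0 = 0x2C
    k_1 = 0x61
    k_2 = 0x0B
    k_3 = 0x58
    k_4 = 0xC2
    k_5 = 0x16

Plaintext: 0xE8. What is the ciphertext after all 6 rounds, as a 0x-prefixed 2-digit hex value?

0xD8

s_0 = plaintext = 0xE8
s_1 = Round(s_0, k_0) = 0x48
s_2 = Round(s_1, k_1) = 0x83
s_3 = Round(s_2, k_2) = 0x09
s_4 = Round(s_3, k_3) = 0xEC
s_5 = Round(s_4, k_4) = 0xA7
s_6 = Round(s_5, k_5) = 0xD8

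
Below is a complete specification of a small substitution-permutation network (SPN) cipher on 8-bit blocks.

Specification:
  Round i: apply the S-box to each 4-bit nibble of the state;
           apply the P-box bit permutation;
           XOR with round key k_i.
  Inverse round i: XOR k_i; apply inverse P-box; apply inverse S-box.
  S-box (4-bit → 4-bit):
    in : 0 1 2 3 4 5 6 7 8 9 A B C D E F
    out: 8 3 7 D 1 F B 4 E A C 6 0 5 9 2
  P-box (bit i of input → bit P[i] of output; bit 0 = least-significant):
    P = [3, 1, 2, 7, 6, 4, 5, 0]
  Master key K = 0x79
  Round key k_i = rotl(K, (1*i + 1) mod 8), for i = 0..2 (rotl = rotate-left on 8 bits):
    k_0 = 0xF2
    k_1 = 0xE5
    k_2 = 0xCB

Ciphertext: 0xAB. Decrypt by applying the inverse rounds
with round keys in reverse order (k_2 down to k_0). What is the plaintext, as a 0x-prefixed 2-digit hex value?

s_0 = ciphertext = 0xAB
s_1 = InvRound(s_0, k_2) = 0xDC
s_2 = InvRound(s_1, k_1) = 0x84
s_3 = InvRound(s_2, k_0) = 0x2B

0x2B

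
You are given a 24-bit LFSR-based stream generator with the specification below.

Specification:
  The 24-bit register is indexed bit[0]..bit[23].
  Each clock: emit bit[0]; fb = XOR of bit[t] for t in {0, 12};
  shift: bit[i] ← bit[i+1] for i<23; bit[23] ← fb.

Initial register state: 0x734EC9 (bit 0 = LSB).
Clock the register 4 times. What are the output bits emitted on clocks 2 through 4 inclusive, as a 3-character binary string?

001

reg_0 = 0x734EC9
clock 1: out=1, reg = 0xB9A764
clock 2: out=0, reg = 0x5CD3B2
clock 3: out=0, reg = 0xAE69D9
clock 4: out=1, reg = 0xD734EC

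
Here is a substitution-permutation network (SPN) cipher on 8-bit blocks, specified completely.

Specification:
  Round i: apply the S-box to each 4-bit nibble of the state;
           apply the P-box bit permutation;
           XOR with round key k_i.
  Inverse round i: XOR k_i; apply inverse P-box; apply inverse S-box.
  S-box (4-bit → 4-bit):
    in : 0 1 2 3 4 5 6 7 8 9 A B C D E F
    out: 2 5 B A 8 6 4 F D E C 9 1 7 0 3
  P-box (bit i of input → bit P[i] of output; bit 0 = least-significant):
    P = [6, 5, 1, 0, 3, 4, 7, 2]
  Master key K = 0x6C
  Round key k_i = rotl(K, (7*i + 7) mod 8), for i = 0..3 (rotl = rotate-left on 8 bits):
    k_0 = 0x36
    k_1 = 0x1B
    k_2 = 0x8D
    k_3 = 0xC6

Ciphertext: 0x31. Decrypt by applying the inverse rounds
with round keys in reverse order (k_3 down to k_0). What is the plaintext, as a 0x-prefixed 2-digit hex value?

0x90

s_0 = ciphertext = 0x31
s_1 = InvRound(s_0, k_3) = 0x97
s_2 = InvRound(s_1, k_2) = 0xF6
s_3 = InvRound(s_2, k_1) = 0x82
s_4 = InvRound(s_3, k_0) = 0x90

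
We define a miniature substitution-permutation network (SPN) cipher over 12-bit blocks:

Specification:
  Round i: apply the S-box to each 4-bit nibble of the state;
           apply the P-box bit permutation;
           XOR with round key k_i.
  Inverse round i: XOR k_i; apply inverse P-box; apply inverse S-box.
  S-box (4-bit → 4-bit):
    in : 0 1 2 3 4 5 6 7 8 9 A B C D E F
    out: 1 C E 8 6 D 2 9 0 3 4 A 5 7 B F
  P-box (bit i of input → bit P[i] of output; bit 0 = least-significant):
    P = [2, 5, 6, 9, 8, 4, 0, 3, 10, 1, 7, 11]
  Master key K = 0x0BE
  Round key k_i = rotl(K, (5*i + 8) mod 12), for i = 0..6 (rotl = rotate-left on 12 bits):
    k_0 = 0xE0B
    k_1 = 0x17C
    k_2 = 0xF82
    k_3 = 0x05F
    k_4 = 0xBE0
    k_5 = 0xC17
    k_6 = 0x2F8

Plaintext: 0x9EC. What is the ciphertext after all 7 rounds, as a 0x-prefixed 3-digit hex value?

0x734

s_0 = plaintext = 0x9EC
s_1 = Round(s_0, k_0) = 0xB55
s_2 = Round(s_1, k_1) = 0xA33
s_3 = Round(s_2, k_2) = 0xD0A
s_4 = Round(s_3, k_3) = 0x59D
s_5 = Round(s_4, k_4) = 0x614
s_6 = Round(s_5, k_5) = 0xC7C
s_7 = Round(s_6, k_6) = 0x734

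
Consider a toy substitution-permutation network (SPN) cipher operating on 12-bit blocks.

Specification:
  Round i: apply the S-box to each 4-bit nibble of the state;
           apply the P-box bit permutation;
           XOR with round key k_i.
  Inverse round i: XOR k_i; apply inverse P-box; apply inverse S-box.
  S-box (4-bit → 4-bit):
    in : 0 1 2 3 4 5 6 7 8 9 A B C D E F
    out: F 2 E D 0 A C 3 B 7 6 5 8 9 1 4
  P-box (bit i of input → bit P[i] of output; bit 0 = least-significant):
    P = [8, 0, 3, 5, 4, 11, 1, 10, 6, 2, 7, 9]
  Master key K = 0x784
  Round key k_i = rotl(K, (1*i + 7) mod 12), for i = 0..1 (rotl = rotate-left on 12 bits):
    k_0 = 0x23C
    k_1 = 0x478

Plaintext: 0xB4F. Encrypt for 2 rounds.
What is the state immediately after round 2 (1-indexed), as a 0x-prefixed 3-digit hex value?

0x6FE

s_0 = plaintext = 0xB4F
s_1 = Round(s_0, k_0) = 0x2F4
s_2 = Round(s_1, k_1) = 0x6FE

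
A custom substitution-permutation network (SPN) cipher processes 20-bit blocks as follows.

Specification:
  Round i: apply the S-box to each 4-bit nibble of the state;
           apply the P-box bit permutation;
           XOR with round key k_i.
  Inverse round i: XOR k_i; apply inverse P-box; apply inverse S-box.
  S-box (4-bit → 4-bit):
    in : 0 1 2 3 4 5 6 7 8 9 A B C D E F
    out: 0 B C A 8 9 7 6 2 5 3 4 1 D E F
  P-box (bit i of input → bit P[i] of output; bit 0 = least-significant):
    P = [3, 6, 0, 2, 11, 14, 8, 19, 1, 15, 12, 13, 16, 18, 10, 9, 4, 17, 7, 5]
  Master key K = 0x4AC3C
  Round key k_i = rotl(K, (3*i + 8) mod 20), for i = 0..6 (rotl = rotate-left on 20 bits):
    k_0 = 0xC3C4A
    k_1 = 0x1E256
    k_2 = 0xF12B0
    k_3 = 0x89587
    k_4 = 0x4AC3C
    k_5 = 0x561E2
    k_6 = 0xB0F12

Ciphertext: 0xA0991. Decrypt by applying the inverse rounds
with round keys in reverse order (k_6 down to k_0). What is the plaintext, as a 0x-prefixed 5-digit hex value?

s_0 = ciphertext = 0xA0991
s_1 = InvRound(s_0, k_6) = 0xBDC0B
s_2 = InvRound(s_1, k_5) = 0xE7ED6
s_3 = InvRound(s_2, k_4) = 0xE463A
s_4 = InvRound(s_3, k_3) = 0xF377D
s_5 = InvRound(s_4, k_2) = 0xBB4BF
s_6 = InvRound(s_5, k_1) = 0xE2B36
s_7 = InvRound(s_6, k_0) = 0x12BB1

0x12BB1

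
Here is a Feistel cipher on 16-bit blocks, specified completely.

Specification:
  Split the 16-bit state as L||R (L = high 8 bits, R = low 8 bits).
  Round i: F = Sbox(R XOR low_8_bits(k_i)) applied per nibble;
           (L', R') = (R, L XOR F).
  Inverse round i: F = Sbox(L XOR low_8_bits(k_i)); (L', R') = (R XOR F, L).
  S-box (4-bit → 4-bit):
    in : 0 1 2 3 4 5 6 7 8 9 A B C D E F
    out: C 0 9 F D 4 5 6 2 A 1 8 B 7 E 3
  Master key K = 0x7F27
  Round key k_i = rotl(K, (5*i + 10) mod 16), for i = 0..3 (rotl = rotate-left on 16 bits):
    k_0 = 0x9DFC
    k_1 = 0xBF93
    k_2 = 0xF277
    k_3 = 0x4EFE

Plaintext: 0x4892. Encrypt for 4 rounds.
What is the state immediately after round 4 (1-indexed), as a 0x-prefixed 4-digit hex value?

s_0 = plaintext = 0x4892
s_1 = Round(s_0, k_0) = 0x9216
s_2 = Round(s_1, k_1) = 0x16B6
s_3 = Round(s_2, k_2) = 0xB6A6
s_4 = Round(s_3, k_3) = 0xA6F4

0xA6F4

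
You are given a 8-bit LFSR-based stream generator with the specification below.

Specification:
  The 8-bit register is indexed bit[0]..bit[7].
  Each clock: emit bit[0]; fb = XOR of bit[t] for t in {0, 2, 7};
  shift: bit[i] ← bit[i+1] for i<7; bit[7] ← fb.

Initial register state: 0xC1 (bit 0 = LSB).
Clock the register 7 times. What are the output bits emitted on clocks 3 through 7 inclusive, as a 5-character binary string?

reg_0 = 0xC1
clock 1: out=1, reg = 0x60
clock 2: out=0, reg = 0x30
clock 3: out=0, reg = 0x18
clock 4: out=0, reg = 0x0C
clock 5: out=0, reg = 0x86
clock 6: out=0, reg = 0x43
clock 7: out=1, reg = 0xA1

00001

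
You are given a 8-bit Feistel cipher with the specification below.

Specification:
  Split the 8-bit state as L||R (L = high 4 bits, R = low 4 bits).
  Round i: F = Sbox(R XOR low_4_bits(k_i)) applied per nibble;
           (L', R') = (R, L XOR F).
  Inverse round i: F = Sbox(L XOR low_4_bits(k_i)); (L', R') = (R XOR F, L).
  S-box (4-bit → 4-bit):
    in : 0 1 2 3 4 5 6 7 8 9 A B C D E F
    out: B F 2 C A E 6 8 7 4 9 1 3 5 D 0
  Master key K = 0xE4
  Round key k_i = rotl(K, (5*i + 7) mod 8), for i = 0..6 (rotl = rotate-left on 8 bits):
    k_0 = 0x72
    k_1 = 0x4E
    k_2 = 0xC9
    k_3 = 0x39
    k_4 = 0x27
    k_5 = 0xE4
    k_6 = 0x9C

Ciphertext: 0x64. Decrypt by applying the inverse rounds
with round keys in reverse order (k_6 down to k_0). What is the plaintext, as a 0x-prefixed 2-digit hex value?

0x5B

s_0 = ciphertext = 0x64
s_1 = InvRound(s_0, k_6) = 0xD6
s_2 = InvRound(s_1, k_5) = 0x2D
s_3 = InvRound(s_2, k_4) = 0x32
s_4 = InvRound(s_3, k_3) = 0xB3
s_5 = InvRound(s_4, k_2) = 0x1B
s_6 = InvRound(s_5, k_1) = 0xB1
s_7 = InvRound(s_6, k_0) = 0x5B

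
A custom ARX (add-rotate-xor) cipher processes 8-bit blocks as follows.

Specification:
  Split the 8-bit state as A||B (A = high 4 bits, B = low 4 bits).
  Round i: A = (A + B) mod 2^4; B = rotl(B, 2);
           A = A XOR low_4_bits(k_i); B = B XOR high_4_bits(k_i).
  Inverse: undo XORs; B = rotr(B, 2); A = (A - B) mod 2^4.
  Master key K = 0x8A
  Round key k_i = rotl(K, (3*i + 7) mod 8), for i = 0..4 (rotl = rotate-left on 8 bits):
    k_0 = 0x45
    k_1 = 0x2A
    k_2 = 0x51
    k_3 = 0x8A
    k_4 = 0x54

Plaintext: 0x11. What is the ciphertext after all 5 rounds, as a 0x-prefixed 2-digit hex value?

0x4A

s_0 = plaintext = 0x11
s_1 = Round(s_0, k_0) = 0x70
s_2 = Round(s_1, k_1) = 0xD2
s_3 = Round(s_2, k_2) = 0xED
s_4 = Round(s_3, k_3) = 0x1F
s_5 = Round(s_4, k_4) = 0x4A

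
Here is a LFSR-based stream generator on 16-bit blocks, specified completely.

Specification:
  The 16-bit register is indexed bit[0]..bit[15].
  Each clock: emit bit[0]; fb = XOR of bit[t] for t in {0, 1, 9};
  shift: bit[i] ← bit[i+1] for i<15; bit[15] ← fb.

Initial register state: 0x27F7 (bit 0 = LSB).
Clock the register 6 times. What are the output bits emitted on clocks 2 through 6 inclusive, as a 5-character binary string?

reg_0 = 0x27F7
clock 1: out=1, reg = 0x93FB
clock 2: out=1, reg = 0xC9FD
clock 3: out=1, reg = 0xE4FE
clock 4: out=0, reg = 0xF27F
clock 5: out=1, reg = 0xF93F
clock 6: out=1, reg = 0x7C9F

11011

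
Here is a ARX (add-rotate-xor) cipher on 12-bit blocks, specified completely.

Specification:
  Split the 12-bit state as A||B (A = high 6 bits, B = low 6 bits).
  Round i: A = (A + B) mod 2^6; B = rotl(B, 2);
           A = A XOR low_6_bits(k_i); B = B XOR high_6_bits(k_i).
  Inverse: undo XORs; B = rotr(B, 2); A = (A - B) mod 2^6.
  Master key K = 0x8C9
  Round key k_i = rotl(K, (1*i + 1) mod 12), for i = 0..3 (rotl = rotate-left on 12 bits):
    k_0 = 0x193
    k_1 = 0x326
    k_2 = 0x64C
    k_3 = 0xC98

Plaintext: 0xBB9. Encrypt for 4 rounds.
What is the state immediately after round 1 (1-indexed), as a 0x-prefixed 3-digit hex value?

s_0 = plaintext = 0xBB9
s_1 = Round(s_0, k_0) = 0xD21
s_2 = Round(s_1, k_1) = 0xCCA
s_3 = Round(s_2, k_2) = 0xC71
s_4 = Round(s_3, k_3) = 0xEB5

0xD21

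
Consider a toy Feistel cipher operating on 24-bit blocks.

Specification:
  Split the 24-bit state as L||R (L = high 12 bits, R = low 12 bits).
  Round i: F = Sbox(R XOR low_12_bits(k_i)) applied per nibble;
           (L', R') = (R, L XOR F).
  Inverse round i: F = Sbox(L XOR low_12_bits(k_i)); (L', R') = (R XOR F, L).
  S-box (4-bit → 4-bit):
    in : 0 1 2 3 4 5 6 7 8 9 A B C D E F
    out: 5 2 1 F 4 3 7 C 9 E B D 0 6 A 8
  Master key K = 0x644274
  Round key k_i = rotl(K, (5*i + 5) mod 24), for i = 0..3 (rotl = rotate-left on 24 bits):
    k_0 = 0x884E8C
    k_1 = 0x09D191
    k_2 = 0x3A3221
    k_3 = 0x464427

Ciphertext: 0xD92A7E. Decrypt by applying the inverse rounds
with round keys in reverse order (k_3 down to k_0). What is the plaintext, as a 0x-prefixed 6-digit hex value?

s_0 = ciphertext = 0xD92A7E
s_1 = InvRound(s_0, k_3) = 0x4ADD92
s_2 = InvRound(s_1, k_2) = 0xA024AD
s_3 = InvRound(s_2, k_1) = 0x942A02
s_4 = InvRound(s_3, k_0) = 0x608942

0x608942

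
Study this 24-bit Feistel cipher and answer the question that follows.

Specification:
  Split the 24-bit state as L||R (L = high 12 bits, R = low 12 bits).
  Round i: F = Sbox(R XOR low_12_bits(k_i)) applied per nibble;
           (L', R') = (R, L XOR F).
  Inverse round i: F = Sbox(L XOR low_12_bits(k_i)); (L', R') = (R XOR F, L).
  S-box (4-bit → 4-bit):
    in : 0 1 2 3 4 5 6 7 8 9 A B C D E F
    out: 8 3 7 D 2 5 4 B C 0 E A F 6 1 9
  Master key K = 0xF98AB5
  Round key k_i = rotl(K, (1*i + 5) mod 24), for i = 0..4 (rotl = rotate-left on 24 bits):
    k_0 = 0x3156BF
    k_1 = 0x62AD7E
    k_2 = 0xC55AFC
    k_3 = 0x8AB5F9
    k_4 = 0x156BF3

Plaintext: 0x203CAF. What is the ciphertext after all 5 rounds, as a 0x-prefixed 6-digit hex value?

0x03E379

s_0 = plaintext = 0x203CAF
s_1 = Round(s_0, k_0) = 0xCAFC3B
s_2 = Round(s_1, k_1) = 0xC3BF8A
s_3 = Round(s_2, k_2) = 0xF8A98F
s_4 = Round(s_3, k_3) = 0x98F03E
s_5 = Round(s_4, k_4) = 0x03E379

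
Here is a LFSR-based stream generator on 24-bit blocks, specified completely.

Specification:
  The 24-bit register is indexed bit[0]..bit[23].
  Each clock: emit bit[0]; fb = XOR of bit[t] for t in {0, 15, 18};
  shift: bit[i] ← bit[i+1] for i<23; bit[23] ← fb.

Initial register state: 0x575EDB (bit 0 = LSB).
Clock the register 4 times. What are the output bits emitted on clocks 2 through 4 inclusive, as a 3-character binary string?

reg_0 = 0x575EDB
clock 1: out=1, reg = 0x2BAF6D
clock 2: out=1, reg = 0x15D7B6
clock 3: out=0, reg = 0x0AEBDB
clock 4: out=1, reg = 0x0575ED

101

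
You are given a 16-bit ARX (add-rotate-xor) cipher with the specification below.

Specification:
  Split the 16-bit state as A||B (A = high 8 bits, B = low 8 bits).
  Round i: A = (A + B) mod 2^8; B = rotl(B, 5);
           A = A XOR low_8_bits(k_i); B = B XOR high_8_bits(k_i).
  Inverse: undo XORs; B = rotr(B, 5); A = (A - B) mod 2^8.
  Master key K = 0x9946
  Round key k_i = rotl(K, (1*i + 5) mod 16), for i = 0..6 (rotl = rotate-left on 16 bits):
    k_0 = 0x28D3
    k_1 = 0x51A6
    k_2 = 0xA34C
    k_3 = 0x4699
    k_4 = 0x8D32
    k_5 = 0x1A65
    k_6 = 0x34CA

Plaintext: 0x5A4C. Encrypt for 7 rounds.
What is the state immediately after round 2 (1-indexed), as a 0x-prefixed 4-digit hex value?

s_0 = plaintext = 0x5A4C
s_1 = Round(s_0, k_0) = 0x75A1
s_2 = Round(s_1, k_1) = 0xB065
s_3 = Round(s_2, k_2) = 0x590F
s_4 = Round(s_3, k_3) = 0xF1A7
s_5 = Round(s_4, k_4) = 0xAA79
s_6 = Round(s_5, k_5) = 0x4635
s_7 = Round(s_6, k_6) = 0xB192

0xB065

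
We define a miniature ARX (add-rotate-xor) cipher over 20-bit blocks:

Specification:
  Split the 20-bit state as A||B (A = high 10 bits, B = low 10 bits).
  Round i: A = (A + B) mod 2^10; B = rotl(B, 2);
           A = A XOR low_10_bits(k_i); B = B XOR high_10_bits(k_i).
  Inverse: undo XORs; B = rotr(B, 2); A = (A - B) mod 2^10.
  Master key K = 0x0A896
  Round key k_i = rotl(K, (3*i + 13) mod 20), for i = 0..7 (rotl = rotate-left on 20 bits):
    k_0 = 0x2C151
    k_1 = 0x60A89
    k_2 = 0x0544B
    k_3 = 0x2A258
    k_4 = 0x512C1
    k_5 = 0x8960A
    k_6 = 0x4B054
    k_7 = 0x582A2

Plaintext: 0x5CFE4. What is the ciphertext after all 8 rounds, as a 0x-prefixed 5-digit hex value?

0xB7297

s_0 = plaintext = 0x5CFE4
s_1 = Round(s_0, k_0) = 0x01B23
s_2 = Round(s_1, k_1) = 0x6810D
s_3 = Round(s_2, k_2) = 0xB9820
s_4 = Round(s_3, k_3) = 0x57828
s_5 = Round(s_4, k_4) = 0xD1DE4
s_6 = Round(s_5, k_5) = 0xC85B4
s_7 = Round(s_6, k_6) = 0x207FD
s_8 = Round(s_7, k_7) = 0xB7297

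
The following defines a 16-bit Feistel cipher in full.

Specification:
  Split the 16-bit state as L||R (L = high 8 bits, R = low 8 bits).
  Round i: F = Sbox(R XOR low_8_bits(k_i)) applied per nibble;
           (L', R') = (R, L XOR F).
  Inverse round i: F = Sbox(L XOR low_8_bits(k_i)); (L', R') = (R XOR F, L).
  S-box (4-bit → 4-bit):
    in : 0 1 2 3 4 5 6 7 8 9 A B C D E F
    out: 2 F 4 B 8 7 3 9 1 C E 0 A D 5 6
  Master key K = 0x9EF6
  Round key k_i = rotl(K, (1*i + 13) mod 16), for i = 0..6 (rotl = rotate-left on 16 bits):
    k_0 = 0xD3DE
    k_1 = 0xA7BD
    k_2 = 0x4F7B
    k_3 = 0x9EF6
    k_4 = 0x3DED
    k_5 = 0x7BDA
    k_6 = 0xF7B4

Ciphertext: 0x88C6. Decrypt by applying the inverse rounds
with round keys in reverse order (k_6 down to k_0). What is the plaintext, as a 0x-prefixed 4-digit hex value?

s_0 = ciphertext = 0x88C6
s_1 = InvRound(s_0, k_6) = 0x7C88
s_2 = InvRound(s_1, k_5) = 0x6B7C
s_3 = InvRound(s_2, k_4) = 0x6F6B
s_4 = InvRound(s_3, k_3) = 0xA76F
s_5 = InvRound(s_4, k_2) = 0xB5A7
s_6 = InvRound(s_5, k_1) = 0x86B5
s_7 = InvRound(s_6, k_0) = 0xC486

0xC486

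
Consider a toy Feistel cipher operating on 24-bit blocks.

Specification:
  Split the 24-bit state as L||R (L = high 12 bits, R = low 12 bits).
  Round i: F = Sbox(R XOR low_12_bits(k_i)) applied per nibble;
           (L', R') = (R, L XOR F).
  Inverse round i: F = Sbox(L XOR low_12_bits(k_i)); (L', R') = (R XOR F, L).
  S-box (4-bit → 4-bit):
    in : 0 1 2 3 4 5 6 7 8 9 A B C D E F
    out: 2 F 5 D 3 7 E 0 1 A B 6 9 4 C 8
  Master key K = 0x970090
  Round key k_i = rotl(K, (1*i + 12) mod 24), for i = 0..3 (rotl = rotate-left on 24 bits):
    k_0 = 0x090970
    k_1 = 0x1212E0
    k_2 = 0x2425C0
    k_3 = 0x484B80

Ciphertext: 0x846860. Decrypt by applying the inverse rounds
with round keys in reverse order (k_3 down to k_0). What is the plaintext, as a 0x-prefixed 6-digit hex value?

0xE8D4F5

s_0 = ciphertext = 0x846860
s_1 = InvRound(s_0, k_3) = 0x5FE846
s_2 = InvRound(s_1, k_2) = 0xA9A5FE
s_3 = InvRound(s_2, k_1) = 0x4F5A9A
s_4 = InvRound(s_3, k_0) = 0xE8D4F5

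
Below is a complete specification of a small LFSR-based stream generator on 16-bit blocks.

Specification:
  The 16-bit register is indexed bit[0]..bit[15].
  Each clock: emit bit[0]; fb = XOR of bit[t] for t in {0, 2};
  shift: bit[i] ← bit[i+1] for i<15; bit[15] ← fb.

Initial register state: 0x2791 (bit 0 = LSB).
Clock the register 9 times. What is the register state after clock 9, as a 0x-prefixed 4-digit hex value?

0x3A93

reg_0 = 0x2791
clock 1: out=1, reg = 0x93C8
clock 2: out=0, reg = 0x49E4
clock 3: out=0, reg = 0xA4F2
clock 4: out=0, reg = 0x5279
clock 5: out=1, reg = 0xA93C
clock 6: out=0, reg = 0xD49E
clock 7: out=0, reg = 0xEA4F
clock 8: out=1, reg = 0x7527
clock 9: out=1, reg = 0x3A93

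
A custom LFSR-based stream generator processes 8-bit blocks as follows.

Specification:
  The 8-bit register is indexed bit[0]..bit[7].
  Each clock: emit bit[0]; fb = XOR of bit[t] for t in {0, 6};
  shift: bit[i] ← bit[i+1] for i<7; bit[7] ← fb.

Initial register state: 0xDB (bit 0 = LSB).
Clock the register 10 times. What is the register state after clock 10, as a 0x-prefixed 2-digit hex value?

0x0E

reg_0 = 0xDB
clock 1: out=1, reg = 0x6D
clock 2: out=1, reg = 0x36
clock 3: out=0, reg = 0x1B
clock 4: out=1, reg = 0x8D
clock 5: out=1, reg = 0xC6
clock 6: out=0, reg = 0xE3
clock 7: out=1, reg = 0x71
clock 8: out=1, reg = 0x38
clock 9: out=0, reg = 0x1C
clock 10: out=0, reg = 0x0E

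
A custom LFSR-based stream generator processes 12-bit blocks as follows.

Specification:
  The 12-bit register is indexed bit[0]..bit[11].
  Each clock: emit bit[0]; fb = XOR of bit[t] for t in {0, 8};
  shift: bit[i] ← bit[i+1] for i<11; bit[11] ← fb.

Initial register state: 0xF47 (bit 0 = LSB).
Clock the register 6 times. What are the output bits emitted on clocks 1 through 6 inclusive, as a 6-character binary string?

reg_0 = 0xF47
clock 1: out=1, reg = 0x7A3
clock 2: out=1, reg = 0x3D1
clock 3: out=1, reg = 0x1E8
clock 4: out=0, reg = 0x8F4
clock 5: out=0, reg = 0x47A
clock 6: out=0, reg = 0x23D

111000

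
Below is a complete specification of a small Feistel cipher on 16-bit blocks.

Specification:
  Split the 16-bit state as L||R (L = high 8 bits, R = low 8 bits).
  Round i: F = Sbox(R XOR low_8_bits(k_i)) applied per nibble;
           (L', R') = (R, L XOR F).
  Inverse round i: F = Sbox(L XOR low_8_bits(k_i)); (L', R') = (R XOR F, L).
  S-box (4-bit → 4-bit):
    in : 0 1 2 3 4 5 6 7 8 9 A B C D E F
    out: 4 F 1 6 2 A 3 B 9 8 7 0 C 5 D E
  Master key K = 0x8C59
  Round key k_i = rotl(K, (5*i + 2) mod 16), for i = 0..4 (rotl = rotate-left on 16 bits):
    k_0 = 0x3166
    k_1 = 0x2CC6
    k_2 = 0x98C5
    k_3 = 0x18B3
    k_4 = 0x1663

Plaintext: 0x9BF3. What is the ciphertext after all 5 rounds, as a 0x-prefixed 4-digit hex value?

s_0 = plaintext = 0x9BF3
s_1 = Round(s_0, k_0) = 0xF311
s_2 = Round(s_1, k_1) = 0x11A8
s_3 = Round(s_2, k_2) = 0xA824
s_4 = Round(s_3, k_3) = 0x2423
s_5 = Round(s_4, k_4) = 0x2300

0x2300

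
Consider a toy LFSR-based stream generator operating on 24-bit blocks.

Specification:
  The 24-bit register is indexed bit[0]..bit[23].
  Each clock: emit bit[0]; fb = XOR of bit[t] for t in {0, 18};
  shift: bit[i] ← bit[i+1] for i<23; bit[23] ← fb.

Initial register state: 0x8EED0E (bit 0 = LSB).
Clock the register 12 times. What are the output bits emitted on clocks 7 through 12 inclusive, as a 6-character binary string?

reg_0 = 0x8EED0E
clock 1: out=0, reg = 0xC77687
clock 2: out=1, reg = 0x63BB43
clock 3: out=1, reg = 0xB1DDA1
clock 4: out=1, reg = 0xD8EED0
clock 5: out=0, reg = 0x6C7768
clock 6: out=0, reg = 0xB63BB4
clock 7: out=0, reg = 0xDB1DDA
clock 8: out=0, reg = 0x6D8EED
clock 9: out=1, reg = 0x36C776
clock 10: out=0, reg = 0x9B63BB
clock 11: out=1, reg = 0xCDB1DD
clock 12: out=1, reg = 0x66D8EE

001011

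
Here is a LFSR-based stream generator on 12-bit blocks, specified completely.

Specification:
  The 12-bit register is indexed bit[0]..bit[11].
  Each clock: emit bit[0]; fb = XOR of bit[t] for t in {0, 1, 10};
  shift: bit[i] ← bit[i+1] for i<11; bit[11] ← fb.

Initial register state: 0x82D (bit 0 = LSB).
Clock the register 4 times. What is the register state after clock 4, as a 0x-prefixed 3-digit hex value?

0xD82

reg_0 = 0x82D
clock 1: out=1, reg = 0xC16
clock 2: out=0, reg = 0x60B
clock 3: out=1, reg = 0xB05
clock 4: out=1, reg = 0xD82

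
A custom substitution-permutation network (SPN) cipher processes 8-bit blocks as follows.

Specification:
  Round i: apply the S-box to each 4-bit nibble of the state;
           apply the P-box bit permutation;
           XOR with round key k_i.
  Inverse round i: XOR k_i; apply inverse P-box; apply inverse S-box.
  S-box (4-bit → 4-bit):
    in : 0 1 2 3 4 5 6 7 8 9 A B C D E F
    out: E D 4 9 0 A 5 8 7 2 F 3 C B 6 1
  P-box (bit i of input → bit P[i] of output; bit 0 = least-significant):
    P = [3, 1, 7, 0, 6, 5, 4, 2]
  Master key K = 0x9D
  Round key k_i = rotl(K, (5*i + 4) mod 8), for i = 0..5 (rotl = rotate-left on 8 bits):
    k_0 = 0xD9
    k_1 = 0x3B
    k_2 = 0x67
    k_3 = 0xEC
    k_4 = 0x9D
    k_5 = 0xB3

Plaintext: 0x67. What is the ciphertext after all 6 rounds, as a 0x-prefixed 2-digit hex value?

0x42

s_0 = plaintext = 0x67
s_1 = Round(s_0, k_0) = 0x88
s_2 = Round(s_1, k_1) = 0xC1
s_3 = Round(s_2, k_2) = 0xFA
s_4 = Round(s_3, k_3) = 0x27
s_5 = Round(s_4, k_4) = 0x8C
s_6 = Round(s_5, k_5) = 0x42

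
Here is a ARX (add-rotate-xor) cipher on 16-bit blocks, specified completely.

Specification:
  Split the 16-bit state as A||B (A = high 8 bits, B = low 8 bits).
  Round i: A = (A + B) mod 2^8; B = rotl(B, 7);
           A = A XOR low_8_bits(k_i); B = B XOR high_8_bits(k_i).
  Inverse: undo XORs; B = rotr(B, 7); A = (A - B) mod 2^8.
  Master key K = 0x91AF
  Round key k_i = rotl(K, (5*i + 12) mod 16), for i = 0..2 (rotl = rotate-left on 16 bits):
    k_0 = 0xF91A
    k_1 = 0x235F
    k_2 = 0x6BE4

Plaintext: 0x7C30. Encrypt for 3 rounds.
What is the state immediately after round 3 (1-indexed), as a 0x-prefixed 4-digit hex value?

s_0 = plaintext = 0x7C30
s_1 = Round(s_0, k_0) = 0xB6E1
s_2 = Round(s_1, k_1) = 0xC8D3
s_3 = Round(s_2, k_2) = 0x7F82

0x7F82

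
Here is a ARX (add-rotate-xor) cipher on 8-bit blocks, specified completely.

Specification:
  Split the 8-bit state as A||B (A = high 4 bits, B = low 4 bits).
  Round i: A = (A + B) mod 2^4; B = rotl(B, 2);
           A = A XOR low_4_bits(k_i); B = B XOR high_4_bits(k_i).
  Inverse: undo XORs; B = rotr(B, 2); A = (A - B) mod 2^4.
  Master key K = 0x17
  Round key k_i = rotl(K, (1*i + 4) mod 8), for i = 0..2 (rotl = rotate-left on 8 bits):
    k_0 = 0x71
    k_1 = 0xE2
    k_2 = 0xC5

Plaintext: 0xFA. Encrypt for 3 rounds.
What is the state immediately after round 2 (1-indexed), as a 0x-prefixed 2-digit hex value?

0x79

s_0 = plaintext = 0xFA
s_1 = Round(s_0, k_0) = 0x8D
s_2 = Round(s_1, k_1) = 0x79
s_3 = Round(s_2, k_2) = 0x5A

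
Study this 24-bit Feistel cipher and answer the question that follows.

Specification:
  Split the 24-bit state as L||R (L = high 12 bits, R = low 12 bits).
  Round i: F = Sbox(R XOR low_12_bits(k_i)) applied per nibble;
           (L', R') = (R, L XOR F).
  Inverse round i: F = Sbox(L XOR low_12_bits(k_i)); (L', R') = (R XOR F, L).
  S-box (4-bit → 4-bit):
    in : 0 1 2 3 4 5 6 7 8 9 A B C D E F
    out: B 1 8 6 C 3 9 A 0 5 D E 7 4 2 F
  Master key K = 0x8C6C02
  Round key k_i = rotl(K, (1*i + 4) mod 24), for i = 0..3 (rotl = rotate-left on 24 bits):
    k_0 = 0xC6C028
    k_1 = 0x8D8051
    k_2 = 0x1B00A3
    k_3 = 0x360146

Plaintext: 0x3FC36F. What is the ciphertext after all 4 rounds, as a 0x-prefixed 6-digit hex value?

s_0 = plaintext = 0x3FC36F
s_1 = Round(s_0, k_0) = 0x36F536
s_2 = Round(s_1, k_1) = 0x5360F5
s_3 = Round(s_2, k_2) = 0x0F5E0F
s_4 = Round(s_3, k_3) = 0xE0FF30

0xE0FF30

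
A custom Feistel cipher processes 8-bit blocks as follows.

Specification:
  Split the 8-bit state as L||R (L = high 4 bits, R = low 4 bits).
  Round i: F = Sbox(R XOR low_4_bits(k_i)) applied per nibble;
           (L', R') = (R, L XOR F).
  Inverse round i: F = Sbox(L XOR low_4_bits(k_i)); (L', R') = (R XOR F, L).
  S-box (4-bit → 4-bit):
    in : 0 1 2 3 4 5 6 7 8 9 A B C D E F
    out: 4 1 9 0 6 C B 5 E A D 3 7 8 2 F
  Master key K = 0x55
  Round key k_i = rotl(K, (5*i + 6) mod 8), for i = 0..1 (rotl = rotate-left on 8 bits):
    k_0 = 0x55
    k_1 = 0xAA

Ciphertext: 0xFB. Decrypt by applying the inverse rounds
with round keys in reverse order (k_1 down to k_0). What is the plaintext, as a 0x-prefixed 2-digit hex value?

s_0 = ciphertext = 0xFB
s_1 = InvRound(s_0, k_1) = 0x7F
s_2 = InvRound(s_1, k_0) = 0x67

0x67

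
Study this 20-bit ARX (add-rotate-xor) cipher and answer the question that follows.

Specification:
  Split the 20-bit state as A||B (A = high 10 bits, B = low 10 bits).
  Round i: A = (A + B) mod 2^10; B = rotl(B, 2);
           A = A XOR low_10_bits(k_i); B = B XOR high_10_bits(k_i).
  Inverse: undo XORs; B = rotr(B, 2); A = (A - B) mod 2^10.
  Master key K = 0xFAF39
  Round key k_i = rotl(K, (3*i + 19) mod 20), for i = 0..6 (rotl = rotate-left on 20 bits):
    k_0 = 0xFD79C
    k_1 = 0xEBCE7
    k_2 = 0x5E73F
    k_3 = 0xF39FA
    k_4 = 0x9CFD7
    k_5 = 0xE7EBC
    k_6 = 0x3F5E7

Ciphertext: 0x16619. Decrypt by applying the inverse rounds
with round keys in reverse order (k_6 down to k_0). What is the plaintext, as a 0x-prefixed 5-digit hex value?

0xCC613

s_0 = ciphertext = 0x16619
s_1 = InvRound(s_0, k_6) = 0x414B9
s_2 = InvRound(s_1, k_5) = 0x3C2C9
s_3 = InvRound(s_2, k_4) = 0x3E62E
s_4 = InvRound(s_3, k_3) = 0x22C78
s_5 = InvRound(s_4, k_2) = 0x9D140
s_6 = InvRound(s_5, k_1) = 0xB63BB
s_7 = InvRound(s_6, k_0) = 0xCC613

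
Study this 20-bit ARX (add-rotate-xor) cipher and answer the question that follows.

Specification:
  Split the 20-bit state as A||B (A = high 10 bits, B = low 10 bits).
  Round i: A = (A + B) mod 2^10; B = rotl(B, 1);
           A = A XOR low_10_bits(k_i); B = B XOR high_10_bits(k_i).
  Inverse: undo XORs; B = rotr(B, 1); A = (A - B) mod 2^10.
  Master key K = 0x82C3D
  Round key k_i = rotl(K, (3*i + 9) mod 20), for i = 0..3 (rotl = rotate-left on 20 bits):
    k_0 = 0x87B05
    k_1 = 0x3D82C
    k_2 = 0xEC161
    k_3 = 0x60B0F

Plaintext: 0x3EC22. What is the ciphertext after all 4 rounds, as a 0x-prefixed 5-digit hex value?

0xFE7EF

s_0 = plaintext = 0x3EC22
s_1 = Round(s_0, k_0) = 0x8625A
s_2 = Round(s_1, k_1) = 0x17843
s_3 = Round(s_2, k_2) = 0x70336
s_4 = Round(s_3, k_3) = 0xFE7EF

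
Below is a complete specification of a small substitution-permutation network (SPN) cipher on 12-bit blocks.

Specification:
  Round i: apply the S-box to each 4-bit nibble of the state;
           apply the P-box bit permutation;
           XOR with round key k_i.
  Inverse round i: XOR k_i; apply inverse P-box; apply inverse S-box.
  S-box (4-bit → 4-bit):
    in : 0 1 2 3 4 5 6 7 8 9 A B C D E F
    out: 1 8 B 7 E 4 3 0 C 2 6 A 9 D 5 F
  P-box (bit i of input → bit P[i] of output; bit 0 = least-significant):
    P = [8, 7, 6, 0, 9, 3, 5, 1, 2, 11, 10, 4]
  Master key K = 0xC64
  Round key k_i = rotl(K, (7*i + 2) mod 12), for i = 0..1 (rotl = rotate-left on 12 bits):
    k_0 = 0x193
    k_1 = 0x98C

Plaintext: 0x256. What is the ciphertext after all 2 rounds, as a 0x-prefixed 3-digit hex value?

0xF96

s_0 = plaintext = 0x256
s_1 = Round(s_0, k_0) = 0x827
s_2 = Round(s_1, k_1) = 0xF96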